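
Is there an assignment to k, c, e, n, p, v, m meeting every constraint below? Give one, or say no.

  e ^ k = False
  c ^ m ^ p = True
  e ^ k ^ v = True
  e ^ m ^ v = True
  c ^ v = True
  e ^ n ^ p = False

k = False; c = False; e = False; n = True; p = True; v = True; m = False

e ^ k = F ^ F = False ✓
c ^ m ^ p = F ^ F ^ T = True ✓
e ^ k ^ v = F ^ F ^ T = True ✓
e ^ m ^ v = F ^ F ^ T = True ✓
c ^ v = F ^ T = True ✓
e ^ n ^ p = F ^ T ^ T = False ✓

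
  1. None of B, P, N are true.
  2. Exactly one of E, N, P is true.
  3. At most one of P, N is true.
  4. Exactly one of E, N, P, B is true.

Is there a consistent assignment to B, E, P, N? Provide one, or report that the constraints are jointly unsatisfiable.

B=F, E=T, P=F, N=F

  (1) {B, P, N}: 0 true — none ✓
  (2) {E, N, P}: 1 true — exactly one ✓
  (3) {P, N}: 0 true — at most one ✓
  (4) {E, N, P, B}: 1 true — exactly one ✓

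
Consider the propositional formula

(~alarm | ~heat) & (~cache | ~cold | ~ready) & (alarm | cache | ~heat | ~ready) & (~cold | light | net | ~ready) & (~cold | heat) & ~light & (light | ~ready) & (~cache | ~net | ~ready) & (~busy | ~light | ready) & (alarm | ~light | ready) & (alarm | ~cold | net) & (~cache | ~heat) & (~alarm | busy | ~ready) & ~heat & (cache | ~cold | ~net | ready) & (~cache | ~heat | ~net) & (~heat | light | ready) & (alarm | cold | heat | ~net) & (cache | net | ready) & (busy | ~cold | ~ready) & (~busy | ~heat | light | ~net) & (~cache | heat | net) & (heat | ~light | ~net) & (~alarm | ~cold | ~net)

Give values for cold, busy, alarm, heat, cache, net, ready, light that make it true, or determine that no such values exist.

cold: False, busy: True, alarm: True, heat: False, cache: False, net: True, ready: False, light: False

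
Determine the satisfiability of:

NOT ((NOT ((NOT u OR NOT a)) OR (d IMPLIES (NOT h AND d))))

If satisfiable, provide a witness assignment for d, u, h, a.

d=T, u=T, h=T, a=F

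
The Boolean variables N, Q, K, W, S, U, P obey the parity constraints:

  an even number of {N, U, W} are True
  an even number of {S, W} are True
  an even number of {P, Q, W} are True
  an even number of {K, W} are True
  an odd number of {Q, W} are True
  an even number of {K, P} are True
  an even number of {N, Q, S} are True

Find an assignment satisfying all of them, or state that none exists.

N = True, Q = False, K = True, W = True, S = True, U = False, P = True

{N, U, W}: 2 true → even ✓
{S, W}: 2 true → even ✓
{P, Q, W}: 2 true → even ✓
{K, W}: 2 true → even ✓
{Q, W}: 1 true → odd ✓
{K, P}: 2 true → even ✓
{N, Q, S}: 2 true → even ✓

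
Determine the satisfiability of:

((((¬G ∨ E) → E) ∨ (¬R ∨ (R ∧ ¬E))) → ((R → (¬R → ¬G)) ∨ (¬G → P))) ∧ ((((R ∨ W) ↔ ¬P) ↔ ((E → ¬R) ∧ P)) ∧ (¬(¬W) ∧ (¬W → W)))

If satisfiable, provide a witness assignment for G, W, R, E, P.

G = False, W = True, R = True, E = True, P = True

  (((¬G ∨ E) → E) ∨ (¬R ∨ (R ∧ ¬E))) → ((R → (¬R → ¬G)) ∨ (¬G → P)) = True
    ((¬G ∨ E) → E) ∨ (¬R ∨ (R ∧ ¬E)) = True
      (¬G ∨ E) → E = True
        ¬G ∨ E = True
          ¬G = True
      ¬R ∨ (R ∧ ¬E) = False
        ¬R = False
        R ∧ ¬E = False
          ¬E = False
    (R → (¬R → ¬G)) ∨ (¬G → P) = True
      R → (¬R → ¬G) = True
        ¬R → ¬G = True
          ¬R = False
          ¬G = True
      ¬G → P = True
        ¬G = True
  (((R ∨ W) ↔ ¬P) ↔ ((E → ¬R) ∧ P)) ∧ (¬(¬W) ∧ (¬W → W)) = True
    ((R ∨ W) ↔ ¬P) ↔ ((E → ¬R) ∧ P) = True
      (R ∨ W) ↔ ¬P = False
        R ∨ W = True
        ¬P = False
      (E → ¬R) ∧ P = False
        E → ¬R = False
          ¬R = False
    ¬(¬W) ∧ (¬W → W) = True
      ¬(¬W) = True
        ¬W = False
      ¬W → W = True
        ¬W = False
Both conjuncts True, so the formula holds.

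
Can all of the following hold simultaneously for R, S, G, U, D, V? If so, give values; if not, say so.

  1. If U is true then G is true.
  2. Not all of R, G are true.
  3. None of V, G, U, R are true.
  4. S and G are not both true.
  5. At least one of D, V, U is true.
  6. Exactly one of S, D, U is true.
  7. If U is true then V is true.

R=F, S=F, G=F, U=F, D=T, V=F

  (1) U=F ⇒ G: vacuous ✓
  (2) {R, G}: 0/2 true — not all ✓
  (3) {V, G, U, R}: 0 true — none ✓
  (4) S=F, G=F — not both ✓
  (5) {D, V, U}: 1 true — at least one ✓
  (6) {S, D, U}: 1 true — exactly one ✓
  (7) U=F ⇒ V: vacuous ✓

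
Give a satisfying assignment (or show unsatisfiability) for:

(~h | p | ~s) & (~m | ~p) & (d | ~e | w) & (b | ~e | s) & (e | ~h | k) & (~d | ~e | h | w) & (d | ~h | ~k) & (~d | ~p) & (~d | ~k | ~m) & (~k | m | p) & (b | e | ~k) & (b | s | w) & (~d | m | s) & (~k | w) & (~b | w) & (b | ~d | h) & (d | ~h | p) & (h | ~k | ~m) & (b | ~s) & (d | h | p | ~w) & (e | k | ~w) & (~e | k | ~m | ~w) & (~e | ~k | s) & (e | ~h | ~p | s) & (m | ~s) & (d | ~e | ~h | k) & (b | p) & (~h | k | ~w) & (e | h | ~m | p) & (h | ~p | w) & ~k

Unit clause (~k) forces k = False.
Try s = True:
  (b | ~s) forces b = True.
  (~b | w) forces w = True.
  (e | k | ~w) forces e = True.
  (~e | k | ~m | ~w) forces m = False.
  clause (m | ~s) is falsified — backtrack.
So s = False.
Try e = False:
  (e | ~h | k) forces h = False.
  (e | k | ~w) forces w = False.
  (b | s | w) forces b = True.
  clause (~b | w) is falsified — backtrack.
So e = True.
  then (b | ~e | s) forces b = True.
  then (~b | w) forces w = True.
  then (~e | k | ~m | ~w) forces m = False.
  then (~h | k | ~w) forces h = False.
  then (~d | m | s) forces d = False.
  then (d | h | p | ~w) forces p = True.
All clauses satisfied.

s = False; e = True; k = False; d = False; m = False; w = True; p = True; b = True; h = False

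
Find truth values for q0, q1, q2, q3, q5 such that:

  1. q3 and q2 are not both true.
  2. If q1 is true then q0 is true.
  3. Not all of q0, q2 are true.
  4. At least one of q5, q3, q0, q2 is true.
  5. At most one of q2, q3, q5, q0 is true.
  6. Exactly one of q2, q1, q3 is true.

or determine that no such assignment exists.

q0: True, q1: True, q2: False, q3: False, q5: False

  (1) q3=F, q2=F — not both ✓
  (2) q1=T ⇒ q0: T ✓
  (3) {q0, q2}: 1/2 true — not all ✓
  (4) {q5, q3, q0, q2}: 1 true — at least one ✓
  (5) {q2, q3, q5, q0}: 1 true — at most one ✓
  (6) {q2, q1, q3}: 1 true — exactly one ✓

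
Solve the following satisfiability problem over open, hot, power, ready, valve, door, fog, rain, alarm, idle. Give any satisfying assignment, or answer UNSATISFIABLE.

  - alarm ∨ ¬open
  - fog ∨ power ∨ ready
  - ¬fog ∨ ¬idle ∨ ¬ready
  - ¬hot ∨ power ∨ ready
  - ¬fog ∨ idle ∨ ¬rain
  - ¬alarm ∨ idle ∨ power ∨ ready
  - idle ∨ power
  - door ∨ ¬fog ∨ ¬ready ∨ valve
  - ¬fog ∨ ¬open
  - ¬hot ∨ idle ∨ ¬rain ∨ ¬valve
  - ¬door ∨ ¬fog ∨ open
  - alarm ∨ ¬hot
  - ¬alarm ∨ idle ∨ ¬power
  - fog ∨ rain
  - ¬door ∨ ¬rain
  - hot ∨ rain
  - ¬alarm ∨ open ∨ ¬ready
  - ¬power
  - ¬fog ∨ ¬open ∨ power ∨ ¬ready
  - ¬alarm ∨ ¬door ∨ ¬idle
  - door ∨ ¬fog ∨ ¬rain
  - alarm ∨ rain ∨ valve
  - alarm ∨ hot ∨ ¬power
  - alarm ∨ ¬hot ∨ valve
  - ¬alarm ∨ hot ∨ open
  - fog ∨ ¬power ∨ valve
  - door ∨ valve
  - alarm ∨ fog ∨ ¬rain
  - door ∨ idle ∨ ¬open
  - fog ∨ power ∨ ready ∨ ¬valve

Unit clause (¬power) forces power = False.
In (idle ∨ power) only idle is left, so idle = True.
Set open = True.
  then (alarm ∨ ¬open) forces alarm = True.
  then (¬fog ∨ ¬open) forces fog = False.
  then (fog ∨ rain) forces rain = True.
  then (¬door ∨ ¬rain) forces door = False.
  then (door ∨ valve) forces valve = True.
  then (fog ∨ power ∨ ready ∨ ¬valve) forces ready = True.
Set hot = False.
All clauses satisfied.

open = True, hot = False, power = False, ready = True, valve = True, door = False, fog = False, rain = True, alarm = True, idle = True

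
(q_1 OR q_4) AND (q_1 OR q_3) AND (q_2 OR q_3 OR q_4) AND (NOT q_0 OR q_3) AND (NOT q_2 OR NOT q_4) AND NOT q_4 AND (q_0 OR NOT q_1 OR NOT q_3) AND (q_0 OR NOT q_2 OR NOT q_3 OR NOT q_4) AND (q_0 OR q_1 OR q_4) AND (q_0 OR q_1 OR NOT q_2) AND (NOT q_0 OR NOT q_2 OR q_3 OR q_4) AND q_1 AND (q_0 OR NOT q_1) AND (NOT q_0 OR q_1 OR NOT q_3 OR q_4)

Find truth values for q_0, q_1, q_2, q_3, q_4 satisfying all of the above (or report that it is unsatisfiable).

Unit clause (NOT q_4) forces q_4 = False.
Unit clause (q_1) forces q_1 = True.
In (q_0 OR NOT q_1) only q_0 is left, so q_0 = True.
In (NOT q_0 OR q_3) only q_3 is left, so q_3 = True.
Set q_2 = True.
All clauses satisfied.

q_0=T, q_1=T, q_2=T, q_3=T, q_4=F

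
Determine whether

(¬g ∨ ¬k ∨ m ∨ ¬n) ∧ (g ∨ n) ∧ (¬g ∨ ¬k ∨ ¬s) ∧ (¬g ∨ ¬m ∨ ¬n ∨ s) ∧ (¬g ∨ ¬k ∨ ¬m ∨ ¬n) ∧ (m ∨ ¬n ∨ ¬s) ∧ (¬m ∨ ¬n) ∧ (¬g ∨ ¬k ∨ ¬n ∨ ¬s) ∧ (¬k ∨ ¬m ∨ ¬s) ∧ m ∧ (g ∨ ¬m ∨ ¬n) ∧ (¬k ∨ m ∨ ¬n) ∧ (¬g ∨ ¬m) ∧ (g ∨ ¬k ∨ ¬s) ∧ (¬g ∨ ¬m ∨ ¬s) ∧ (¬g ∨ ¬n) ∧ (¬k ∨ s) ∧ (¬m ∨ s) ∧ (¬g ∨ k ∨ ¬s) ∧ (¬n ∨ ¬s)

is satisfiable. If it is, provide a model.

The formula is unsatisfiable.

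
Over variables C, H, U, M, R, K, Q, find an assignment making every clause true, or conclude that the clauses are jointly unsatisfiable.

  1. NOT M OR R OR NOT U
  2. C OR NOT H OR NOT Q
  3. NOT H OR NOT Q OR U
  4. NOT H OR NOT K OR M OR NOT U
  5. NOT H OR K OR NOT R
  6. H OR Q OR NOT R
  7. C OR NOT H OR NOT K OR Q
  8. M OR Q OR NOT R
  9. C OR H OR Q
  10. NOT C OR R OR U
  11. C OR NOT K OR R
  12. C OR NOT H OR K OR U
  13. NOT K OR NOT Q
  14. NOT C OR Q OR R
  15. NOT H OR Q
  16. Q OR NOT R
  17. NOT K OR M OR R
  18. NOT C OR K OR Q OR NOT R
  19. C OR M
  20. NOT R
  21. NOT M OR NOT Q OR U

C = True, H = True, U = True, M = False, R = False, K = False, Q = True

Unit clause (NOT R) forces R = False.
Set C = True.
  then (NOT C OR R OR U) forces U = True.
  then (NOT C OR Q OR R) forces Q = True.
  then (NOT M OR R OR NOT U) forces M = False.
  then (NOT K OR NOT Q) forces K = False.
Set H = True.
All clauses satisfied.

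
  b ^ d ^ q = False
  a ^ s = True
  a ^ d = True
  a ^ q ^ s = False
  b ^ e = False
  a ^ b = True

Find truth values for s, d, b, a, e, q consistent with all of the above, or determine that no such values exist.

Adding constraints 1, 2, 3, 4, 6 mod 2: every variable appears an even number of times on the left, so the left side is 0.
But the right sides sum to 1 (mod 2). 0 ≠ 1 — the system is inconsistent.

No satisfying assignment exists.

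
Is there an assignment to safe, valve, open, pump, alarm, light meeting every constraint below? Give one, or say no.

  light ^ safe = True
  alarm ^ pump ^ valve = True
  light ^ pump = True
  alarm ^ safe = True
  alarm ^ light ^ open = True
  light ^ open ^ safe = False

safe=T; valve=F; open=T; pump=T; alarm=F; light=F

light ^ safe = F ^ T = True ✓
alarm ^ pump ^ valve = F ^ T ^ F = True ✓
light ^ pump = F ^ T = True ✓
alarm ^ safe = F ^ T = True ✓
alarm ^ light ^ open = F ^ F ^ T = True ✓
light ^ open ^ safe = F ^ T ^ T = False ✓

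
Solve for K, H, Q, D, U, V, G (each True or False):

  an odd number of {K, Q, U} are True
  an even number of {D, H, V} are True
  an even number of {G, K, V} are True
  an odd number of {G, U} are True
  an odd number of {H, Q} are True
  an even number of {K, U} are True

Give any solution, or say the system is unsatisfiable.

K = False, H = False, Q = True, D = True, U = False, V = True, G = True

{K, Q, U}: 1 true → odd ✓
{D, H, V}: 2 true → even ✓
{G, K, V}: 2 true → even ✓
{G, U}: 1 true → odd ✓
{H, Q}: 1 true → odd ✓
{K, U}: 0 true → even ✓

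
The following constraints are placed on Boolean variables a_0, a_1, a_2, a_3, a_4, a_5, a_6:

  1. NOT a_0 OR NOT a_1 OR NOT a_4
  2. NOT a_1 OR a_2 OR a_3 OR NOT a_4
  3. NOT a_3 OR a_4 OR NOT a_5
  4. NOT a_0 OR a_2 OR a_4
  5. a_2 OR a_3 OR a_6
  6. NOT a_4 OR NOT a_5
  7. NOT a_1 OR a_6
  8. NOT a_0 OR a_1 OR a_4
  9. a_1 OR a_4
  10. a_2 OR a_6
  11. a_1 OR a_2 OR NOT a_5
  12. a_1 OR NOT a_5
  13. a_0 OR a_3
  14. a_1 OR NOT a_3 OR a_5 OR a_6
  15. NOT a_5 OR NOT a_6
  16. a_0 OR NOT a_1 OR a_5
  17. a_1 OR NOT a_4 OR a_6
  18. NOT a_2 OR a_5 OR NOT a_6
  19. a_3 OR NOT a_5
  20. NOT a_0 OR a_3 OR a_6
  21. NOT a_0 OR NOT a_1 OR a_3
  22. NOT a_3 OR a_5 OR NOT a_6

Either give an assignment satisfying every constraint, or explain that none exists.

Set a_0 = True.
Try a_1 = True:
  (NOT a_0 OR NOT a_1 OR NOT a_4) forces a_4 = False.
  (NOT a_0 OR a_2 OR a_4) forces a_2 = True.
  (NOT a_1 OR a_6) forces a_6 = True.
  (NOT a_5 OR NOT a_6) forces a_5 = False.
  clause (NOT a_2 OR a_5 OR NOT a_6) is falsified — backtrack.
So a_1 = False.
  then (NOT a_0 OR a_1 OR a_4) forces a_4 = True.
  then (a_1 OR NOT a_5) forces a_5 = False.
  then (a_1 OR NOT a_4 OR a_6) forces a_6 = True.
  then (NOT a_2 OR a_5 OR NOT a_6) forces a_2 = False.
  then (NOT a_3 OR a_5 OR NOT a_6) forces a_3 = False.
All clauses satisfied.

a_0 = True, a_1 = False, a_2 = False, a_3 = False, a_4 = True, a_5 = False, a_6 = True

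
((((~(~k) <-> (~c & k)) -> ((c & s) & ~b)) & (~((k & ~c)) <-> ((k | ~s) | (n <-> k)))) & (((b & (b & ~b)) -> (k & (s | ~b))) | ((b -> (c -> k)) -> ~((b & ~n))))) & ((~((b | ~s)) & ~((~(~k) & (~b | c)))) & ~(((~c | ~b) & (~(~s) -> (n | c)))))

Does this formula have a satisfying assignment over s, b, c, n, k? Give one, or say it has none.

Case b = True: the conjunct ~((b | ~s)) becomes ~((True | ~s)) = False.
Case b = False: the formula simplifies to (((~(~k) <-> (~c & k)) -> (c & s)) & (~((k & ~c)) <-> ((k | ~s) | (n <-> k)))) & ((~(~s) & ~(~(~k))) & ~((~(~s) -> (n | c)))).
  k = True: the conjunct ~(~(~k)) becomes ~(~False) = False.
  k = False: simplifies to ((c & s) & (~s | ~n)) & (~(~s) & ~((~(~s) -> (n | c)))).
    c = True: the conjunct ~((~(~s) -> (n | c))) becomes ~((~(~s) -> True)) = False.
    c = False: the conjunct c is False.
Both cases fail — unsatisfiable.

No satisfying assignment exists.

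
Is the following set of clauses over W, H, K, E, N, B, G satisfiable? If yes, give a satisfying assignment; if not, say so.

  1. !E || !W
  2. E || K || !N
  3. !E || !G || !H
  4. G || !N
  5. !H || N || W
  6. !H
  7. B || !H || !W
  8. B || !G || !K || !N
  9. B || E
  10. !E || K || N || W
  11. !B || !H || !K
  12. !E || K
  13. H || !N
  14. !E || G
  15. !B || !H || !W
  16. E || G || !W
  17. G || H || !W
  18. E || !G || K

W = False, H = False, K = True, E = False, N = False, B = True, G = False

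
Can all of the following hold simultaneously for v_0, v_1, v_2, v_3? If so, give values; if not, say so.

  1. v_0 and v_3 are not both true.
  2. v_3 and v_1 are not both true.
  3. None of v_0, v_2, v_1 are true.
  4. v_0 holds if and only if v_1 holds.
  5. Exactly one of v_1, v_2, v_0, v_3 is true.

v_0 = False, v_1 = False, v_2 = False, v_3 = True

  (1) v_0=F, v_3=T — not both ✓
  (2) v_3=T, v_1=F — not both ✓
  (3) {v_0, v_2, v_1}: 0 true — none ✓
  (4) v_0=F, v_1=F — same ✓
  (5) {v_1, v_2, v_0, v_3}: 1 true — exactly one ✓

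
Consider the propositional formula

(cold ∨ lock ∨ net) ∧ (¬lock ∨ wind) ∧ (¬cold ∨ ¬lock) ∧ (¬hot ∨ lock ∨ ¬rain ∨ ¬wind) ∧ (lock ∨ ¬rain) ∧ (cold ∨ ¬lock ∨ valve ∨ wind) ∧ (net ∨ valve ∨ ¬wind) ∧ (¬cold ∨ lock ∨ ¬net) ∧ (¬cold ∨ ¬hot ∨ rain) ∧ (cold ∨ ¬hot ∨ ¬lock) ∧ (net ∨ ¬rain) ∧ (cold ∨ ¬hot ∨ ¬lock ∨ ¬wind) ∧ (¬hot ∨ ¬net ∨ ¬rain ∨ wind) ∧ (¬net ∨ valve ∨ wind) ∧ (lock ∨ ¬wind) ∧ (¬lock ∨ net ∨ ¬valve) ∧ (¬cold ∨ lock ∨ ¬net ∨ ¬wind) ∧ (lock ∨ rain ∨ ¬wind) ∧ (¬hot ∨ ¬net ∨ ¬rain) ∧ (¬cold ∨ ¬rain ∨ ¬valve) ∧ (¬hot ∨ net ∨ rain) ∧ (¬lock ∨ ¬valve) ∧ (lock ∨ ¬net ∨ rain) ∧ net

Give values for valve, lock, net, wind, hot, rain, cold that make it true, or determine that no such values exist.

valve = False; lock = True; net = True; wind = True; hot = False; rain = True; cold = False

Unit clause (net) forces net = True.
Try valve = True:
  (¬lock ∨ ¬valve) forces lock = False.
  (lock ∨ ¬rain) forces rain = False.
  clause (lock ∨ ¬net ∨ rain) is falsified — backtrack.
So valve = False.
  then (¬net ∨ valve ∨ wind) forces wind = True.
  then (lock ∨ ¬wind) forces lock = True.
  then (¬cold ∨ ¬lock) forces cold = False.
  then (cold ∨ ¬hot ∨ ¬lock) forces hot = False.
Set rain = True.
All clauses satisfied.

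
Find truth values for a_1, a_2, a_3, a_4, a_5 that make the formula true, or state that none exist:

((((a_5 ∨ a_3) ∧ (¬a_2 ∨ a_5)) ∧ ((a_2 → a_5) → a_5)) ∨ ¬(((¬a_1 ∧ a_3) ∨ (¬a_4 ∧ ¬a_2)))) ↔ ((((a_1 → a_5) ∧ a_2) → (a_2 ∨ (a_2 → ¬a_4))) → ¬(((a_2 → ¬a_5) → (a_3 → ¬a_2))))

a_1 = False, a_2 = False, a_3 = False, a_4 = False, a_5 = False

  ((((a_5 ∨ a_3) ∧ (¬a_2 ∨ a_5)) ∧ ((a_2 → a_5) → a_5)) ∨ ¬(((¬a_1 ∧ a_3) ∨ (¬a_4 ∧ ¬a_2)))) ↔ ((((a_1 → a_5) ∧ a_2) → (a_2 ∨ (a_2 → ¬a_4))) → ¬(((a_2 → ¬a_5) → (a_3 → ¬a_2)))) = True
    (((a_5 ∨ a_3) ∧ (¬a_2 ∨ a_5)) ∧ ((a_2 → a_5) → a_5)) ∨ ¬(((¬a_1 ∧ a_3) ∨ (¬a_4 ∧ ¬a_2))) = False
      ((a_5 ∨ a_3) ∧ (¬a_2 ∨ a_5)) ∧ ((a_2 → a_5) → a_5) = False
        (a_5 ∨ a_3) ∧ (¬a_2 ∨ a_5) = False
          a_5 ∨ a_3 = False
          ¬a_2 ∨ a_5 = True
            ¬a_2 = True
        (a_2 → a_5) → a_5 = False
          a_2 → a_5 = True
      ¬(((¬a_1 ∧ a_3) ∨ (¬a_4 ∧ ¬a_2))) = False
        (¬a_1 ∧ a_3) ∨ (¬a_4 ∧ ¬a_2) = True
          ¬a_1 ∧ a_3 = False
            ¬a_1 = True
          ¬a_4 ∧ ¬a_2 = True
            ¬a_4 = True
            ¬a_2 = True
    (((a_1 → a_5) ∧ a_2) → (a_2 ∨ (a_2 → ¬a_4))) → ¬(((a_2 → ¬a_5) → (a_3 → ¬a_2))) = False
      ((a_1 → a_5) ∧ a_2) → (a_2 ∨ (a_2 → ¬a_4)) = True
        (a_1 → a_5) ∧ a_2 = False
          a_1 → a_5 = True
        a_2 ∨ (a_2 → ¬a_4) = True
          a_2 → ¬a_4 = True
            ¬a_4 = True
      ¬(((a_2 → ¬a_5) → (a_3 → ¬a_2))) = False
        (a_2 → ¬a_5) → (a_3 → ¬a_2) = True
          a_2 → ¬a_5 = True
            ¬a_5 = True
          a_3 → ¬a_2 = True
            ¬a_2 = True
The formula evaluates to True.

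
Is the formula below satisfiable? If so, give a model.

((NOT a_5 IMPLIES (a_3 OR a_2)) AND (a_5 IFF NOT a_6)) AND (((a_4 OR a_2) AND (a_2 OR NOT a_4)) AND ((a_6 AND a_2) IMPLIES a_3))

a_2=T, a_3=T, a_4=F, a_5=T, a_6=F

  (NOT a_5 IMPLIES (a_3 OR a_2)) AND (a_5 IFF NOT a_6) = True
    NOT a_5 IMPLIES (a_3 OR a_2) = True
      NOT a_5 = False
      a_3 OR a_2 = True
    a_5 IFF NOT a_6 = True
      NOT a_6 = True
  ((a_4 OR a_2) AND (a_2 OR NOT a_4)) AND ((a_6 AND a_2) IMPLIES a_3) = True
    (a_4 OR a_2) AND (a_2 OR NOT a_4) = True
      a_4 OR a_2 = True
      a_2 OR NOT a_4 = True
        NOT a_4 = True
    (a_6 AND a_2) IMPLIES a_3 = True
      a_6 AND a_2 = False
Both conjuncts True, so the formula holds.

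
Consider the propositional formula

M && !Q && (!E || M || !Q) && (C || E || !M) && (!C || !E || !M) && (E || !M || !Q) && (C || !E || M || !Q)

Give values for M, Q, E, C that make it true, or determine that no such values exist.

M = True, Q = False, E = False, C = True

Unit clause (M) forces M = True.
Unit clause (!Q) forces Q = False.
Set E = False.
  then (C || E || !M) forces C = True.
Check each clause:
  (M): M holds.
  (!Q): !Q holds.
  (!E || M || !Q): !E holds.
  (C || E || !M): C holds.
  (!C || !E || !M): !E holds.
  (E || !M || !Q): !Q holds.
  (C || !E || M || !Q): C holds.
All clauses satisfied.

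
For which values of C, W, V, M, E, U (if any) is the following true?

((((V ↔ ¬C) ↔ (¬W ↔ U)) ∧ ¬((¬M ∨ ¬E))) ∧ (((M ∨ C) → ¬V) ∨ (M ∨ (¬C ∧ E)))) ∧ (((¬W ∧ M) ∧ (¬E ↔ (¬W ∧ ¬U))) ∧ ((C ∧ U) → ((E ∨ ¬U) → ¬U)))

C: False, W: False, V: True, M: True, E: True, U: True

  (((V ↔ ¬C) ↔ (¬W ↔ U)) ∧ ¬((¬M ∨ ¬E))) ∧ (((M ∨ C) → ¬V) ∨ (M ∨ (¬C ∧ E))) = True
    ((V ↔ ¬C) ↔ (¬W ↔ U)) ∧ ¬((¬M ∨ ¬E)) = True
      (V ↔ ¬C) ↔ (¬W ↔ U) = True
        V ↔ ¬C = True
          ¬C = True
        ¬W ↔ U = True
          ¬W = True
      ¬((¬M ∨ ¬E)) = True
        ¬M ∨ ¬E = False
          ¬M = False
          ¬E = False
    ((M ∨ C) → ¬V) ∨ (M ∨ (¬C ∧ E)) = True
      (M ∨ C) → ¬V = False
        M ∨ C = True
        ¬V = False
      M ∨ (¬C ∧ E) = True
        ¬C ∧ E = True
          ¬C = True
  ((¬W ∧ M) ∧ (¬E ↔ (¬W ∧ ¬U))) ∧ ((C ∧ U) → ((E ∨ ¬U) → ¬U)) = True
    (¬W ∧ M) ∧ (¬E ↔ (¬W ∧ ¬U)) = True
      ¬W ∧ M = True
        ¬W = True
      ¬E ↔ (¬W ∧ ¬U) = True
        ¬E = False
        ¬W ∧ ¬U = False
          ¬W = True
          ¬U = False
    (C ∧ U) → ((E ∨ ¬U) → ¬U) = True
      C ∧ U = False
      (E ∨ ¬U) → ¬U = False
        E ∨ ¬U = True
          ¬U = False
        ¬U = False
Both conjuncts True, so the formula holds.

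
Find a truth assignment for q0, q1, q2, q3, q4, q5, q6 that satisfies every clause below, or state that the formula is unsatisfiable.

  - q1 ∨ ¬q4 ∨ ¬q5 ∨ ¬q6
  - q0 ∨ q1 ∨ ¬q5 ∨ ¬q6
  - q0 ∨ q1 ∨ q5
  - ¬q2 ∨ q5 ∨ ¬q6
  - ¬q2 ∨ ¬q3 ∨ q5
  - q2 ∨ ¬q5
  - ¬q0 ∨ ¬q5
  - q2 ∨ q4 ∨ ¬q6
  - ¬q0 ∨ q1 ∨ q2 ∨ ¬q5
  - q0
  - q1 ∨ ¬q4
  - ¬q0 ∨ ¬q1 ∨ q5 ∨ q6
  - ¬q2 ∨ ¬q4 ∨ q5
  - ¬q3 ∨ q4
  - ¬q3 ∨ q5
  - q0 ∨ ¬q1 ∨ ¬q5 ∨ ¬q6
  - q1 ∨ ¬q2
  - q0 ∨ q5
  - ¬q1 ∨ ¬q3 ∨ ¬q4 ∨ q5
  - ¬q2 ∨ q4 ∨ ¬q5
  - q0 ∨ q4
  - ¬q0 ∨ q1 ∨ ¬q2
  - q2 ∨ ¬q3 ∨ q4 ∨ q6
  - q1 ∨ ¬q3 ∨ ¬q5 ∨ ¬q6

Unit clause (q0) forces q0 = True.
In (¬q0 ∨ ¬q5) only ¬q5 is left, so q5 = False.
In (¬q3 ∨ q5) only ¬q3 is left, so q3 = False.
Set q1 = True.
  then (¬q0 ∨ ¬q1 ∨ q5 ∨ q6) forces q6 = True.
  then (¬q2 ∨ q5 ∨ ¬q6) forces q2 = False.
  then (q2 ∨ q4 ∨ ¬q6) forces q4 = True.
All clauses satisfied.

q0=T, q1=T, q2=F, q3=F, q4=T, q5=F, q6=T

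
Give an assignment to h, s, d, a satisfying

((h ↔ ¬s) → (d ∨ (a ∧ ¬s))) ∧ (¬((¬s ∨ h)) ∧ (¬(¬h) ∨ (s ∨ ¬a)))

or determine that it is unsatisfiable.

h=F; s=T; d=T; a=F

  (h ↔ ¬s) → (d ∨ (a ∧ ¬s)) = True
    h ↔ ¬s = True
      ¬s = False
    d ∨ (a ∧ ¬s) = True
      a ∧ ¬s = False
        ¬s = False
  ¬((¬s ∨ h)) ∧ (¬(¬h) ∨ (s ∨ ¬a)) = True
    ¬((¬s ∨ h)) = True
      ¬s ∨ h = False
        ¬s = False
    ¬(¬h) ∨ (s ∨ ¬a) = True
      ¬(¬h) = False
        ¬h = True
      s ∨ ¬a = True
        ¬a = True
Both conjuncts True, so the formula holds.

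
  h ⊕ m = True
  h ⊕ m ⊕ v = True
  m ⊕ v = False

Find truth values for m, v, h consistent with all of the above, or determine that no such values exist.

m = False; v = False; h = True

h ⊕ m = T ⊕ F = True ✓
h ⊕ m ⊕ v = T ⊕ F ⊕ F = True ✓
m ⊕ v = F ⊕ F = False ✓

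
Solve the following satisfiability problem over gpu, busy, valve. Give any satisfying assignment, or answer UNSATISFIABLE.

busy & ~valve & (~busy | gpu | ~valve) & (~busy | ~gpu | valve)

Unit clause (busy) forces busy = True.
Unit clause (~valve) forces valve = False.
In (~busy | ~gpu | valve) only ~gpu is left, so gpu = False.
Check each clause:
  (busy): busy holds.
  (~valve): ~valve holds.
  (~busy | gpu | ~valve): ~valve holds.
  (~busy | ~gpu | valve): ~gpu holds.
All clauses satisfied.

gpu=F, busy=T, valve=F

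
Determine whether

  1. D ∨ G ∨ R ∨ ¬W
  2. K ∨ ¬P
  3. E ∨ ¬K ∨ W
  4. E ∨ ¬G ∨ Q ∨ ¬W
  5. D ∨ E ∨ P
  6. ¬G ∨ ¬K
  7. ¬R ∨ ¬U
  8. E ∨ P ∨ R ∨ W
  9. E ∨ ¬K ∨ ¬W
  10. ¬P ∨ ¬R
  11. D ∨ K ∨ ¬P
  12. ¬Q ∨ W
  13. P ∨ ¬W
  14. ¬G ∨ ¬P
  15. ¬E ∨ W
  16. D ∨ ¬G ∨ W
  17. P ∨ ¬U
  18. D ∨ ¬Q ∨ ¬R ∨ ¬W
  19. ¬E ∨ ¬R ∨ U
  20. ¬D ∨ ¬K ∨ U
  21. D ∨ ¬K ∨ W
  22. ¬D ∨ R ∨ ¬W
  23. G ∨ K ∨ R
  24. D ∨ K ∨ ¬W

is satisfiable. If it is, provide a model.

W: False; K: False; Q: False; R: True; G: True; D: True; E: False; U: False; P: False

Set W = False.
  then (¬Q ∨ W) forces Q = False.
  then (¬E ∨ W) forces E = False.
  then (E ∨ ¬K ∨ W) forces K = False.
  then (K ∨ ¬P) forces P = False.
  then (D ∨ E ∨ P) forces D = True.
  then (E ∨ P ∨ R ∨ W) forces R = True.
  then (P ∨ ¬U) forces U = False.
Set G = True.
All clauses satisfied.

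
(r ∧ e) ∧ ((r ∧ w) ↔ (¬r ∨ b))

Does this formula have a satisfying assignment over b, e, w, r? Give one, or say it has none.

b=T, e=T, w=T, r=T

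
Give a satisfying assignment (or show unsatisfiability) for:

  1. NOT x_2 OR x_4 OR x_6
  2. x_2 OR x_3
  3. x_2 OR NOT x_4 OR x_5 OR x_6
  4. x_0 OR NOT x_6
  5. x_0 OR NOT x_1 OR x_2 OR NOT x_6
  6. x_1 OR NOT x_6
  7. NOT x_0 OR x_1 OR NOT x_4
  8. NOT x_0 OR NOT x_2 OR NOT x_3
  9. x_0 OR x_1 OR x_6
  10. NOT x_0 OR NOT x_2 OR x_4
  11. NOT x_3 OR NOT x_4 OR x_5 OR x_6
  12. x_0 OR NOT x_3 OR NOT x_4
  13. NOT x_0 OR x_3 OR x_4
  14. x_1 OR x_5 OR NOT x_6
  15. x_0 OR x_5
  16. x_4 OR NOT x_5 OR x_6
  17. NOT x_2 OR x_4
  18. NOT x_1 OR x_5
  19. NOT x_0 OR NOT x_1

Set x_0 = False.
  then (x_0 OR NOT x_6) forces x_6 = False.
  then (x_0 OR x_1 OR x_6) forces x_1 = True.
  then (x_0 OR x_5) forces x_5 = True.
  then (x_4 OR NOT x_5 OR x_6) forces x_4 = True.
  then (x_0 OR NOT x_3 OR NOT x_4) forces x_3 = False.
  then (x_2 OR x_3) forces x_2 = True.
All clauses satisfied.

x_0 = False, x_1 = True, x_2 = True, x_3 = False, x_4 = True, x_5 = True, x_6 = False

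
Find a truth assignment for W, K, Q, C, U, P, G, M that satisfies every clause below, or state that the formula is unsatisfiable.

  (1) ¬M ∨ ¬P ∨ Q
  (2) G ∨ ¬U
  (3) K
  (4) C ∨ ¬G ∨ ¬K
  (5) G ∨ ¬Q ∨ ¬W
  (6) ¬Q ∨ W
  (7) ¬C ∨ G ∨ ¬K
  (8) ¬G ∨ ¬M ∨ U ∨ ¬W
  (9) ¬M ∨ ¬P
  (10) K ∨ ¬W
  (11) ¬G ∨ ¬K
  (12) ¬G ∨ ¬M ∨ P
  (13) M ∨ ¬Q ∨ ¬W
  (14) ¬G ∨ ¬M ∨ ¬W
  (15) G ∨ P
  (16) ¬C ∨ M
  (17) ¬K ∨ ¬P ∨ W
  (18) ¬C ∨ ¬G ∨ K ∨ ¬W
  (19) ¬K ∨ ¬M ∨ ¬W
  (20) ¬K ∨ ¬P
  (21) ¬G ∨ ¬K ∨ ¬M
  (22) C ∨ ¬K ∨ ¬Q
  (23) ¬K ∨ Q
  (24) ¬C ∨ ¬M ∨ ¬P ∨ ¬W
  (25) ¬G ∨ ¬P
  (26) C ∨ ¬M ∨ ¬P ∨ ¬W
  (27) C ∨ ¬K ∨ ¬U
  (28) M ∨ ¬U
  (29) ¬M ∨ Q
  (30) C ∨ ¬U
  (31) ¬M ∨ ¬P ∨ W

UNSATISFIABLE

Case P = True:
  (K) forces K = True.
  Clause (¬K ∨ ¬P) is falsified — contradiction.
Case P = False:
  (K) forces K = True.
  (¬G ∨ ¬K) forces G = False.
  Clause (G ∨ P) is falsified — contradiction.
Both cases fail, so the formula is unsatisfiable.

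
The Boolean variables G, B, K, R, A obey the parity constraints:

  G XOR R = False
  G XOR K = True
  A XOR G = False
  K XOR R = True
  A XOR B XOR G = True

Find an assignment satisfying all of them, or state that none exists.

G: True, B: True, K: False, R: True, A: True

G XOR R = T XOR T = False ✓
G XOR K = T XOR F = True ✓
A XOR G = T XOR T = False ✓
K XOR R = F XOR T = True ✓
A XOR B XOR G = T XOR T XOR T = True ✓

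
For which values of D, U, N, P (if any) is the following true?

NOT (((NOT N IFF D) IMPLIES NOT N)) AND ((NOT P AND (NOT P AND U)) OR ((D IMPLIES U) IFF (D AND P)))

D = False, U = True, N = True, P = False

  NOT (((NOT N IFF D) IMPLIES NOT N)) = True
    (NOT N IFF D) IMPLIES NOT N = False
      NOT N IFF D = True
        NOT N = False
      NOT N = False
  (NOT P AND (NOT P AND U)) OR ((D IMPLIES U) IFF (D AND P)) = True
    NOT P AND (NOT P AND U) = True
      NOT P = True
      NOT P AND U = True
        NOT P = True
    (D IMPLIES U) IFF (D AND P) = False
      D IMPLIES U = True
      D AND P = False
Both conjuncts True, so the formula holds.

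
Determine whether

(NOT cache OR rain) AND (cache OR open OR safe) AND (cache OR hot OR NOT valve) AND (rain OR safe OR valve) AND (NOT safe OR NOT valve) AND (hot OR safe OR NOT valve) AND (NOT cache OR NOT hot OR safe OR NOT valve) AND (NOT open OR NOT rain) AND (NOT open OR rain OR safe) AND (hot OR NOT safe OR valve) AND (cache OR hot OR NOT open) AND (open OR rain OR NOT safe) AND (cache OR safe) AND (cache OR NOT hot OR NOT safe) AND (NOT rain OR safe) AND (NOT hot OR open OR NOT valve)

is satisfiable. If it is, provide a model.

valve = False; rain = True; cache = True; hot = True; safe = True; open = False

Try valve = True:
  (NOT safe OR NOT valve) forces safe = False.
  (hot OR safe OR NOT valve) forces hot = True.
  (NOT cache OR NOT hot OR safe OR NOT valve) forces cache = False.
  clause (cache OR safe) is falsified — backtrack.
So valve = False.
Set rain = True.
  then (NOT open OR NOT rain) forces open = False.
  then (NOT rain OR safe) forces safe = True.
  then (hot OR NOT safe OR valve) forces hot = True.
  then (cache OR NOT hot OR NOT safe) forces cache = True.
All clauses satisfied.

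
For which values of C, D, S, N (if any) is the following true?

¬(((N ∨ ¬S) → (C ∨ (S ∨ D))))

C=F, D=F, S=F, N=T

  ¬(((N ∨ ¬S) → (C ∨ (S ∨ D)))) = True
    (N ∨ ¬S) → (C ∨ (S ∨ D)) = False
      N ∨ ¬S = True
        ¬S = True
      C ∨ (S ∨ D) = False
        S ∨ D = False
The formula evaluates to True.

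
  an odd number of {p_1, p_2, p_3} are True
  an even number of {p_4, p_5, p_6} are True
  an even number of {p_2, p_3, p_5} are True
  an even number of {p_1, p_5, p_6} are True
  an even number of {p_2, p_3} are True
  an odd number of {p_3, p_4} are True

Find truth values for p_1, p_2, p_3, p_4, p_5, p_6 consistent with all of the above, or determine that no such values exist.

p_1 = True; p_2 = False; p_3 = False; p_4 = True; p_5 = False; p_6 = True

{p_1, p_2, p_3}: 1 true → odd ✓
{p_4, p_5, p_6}: 2 true → even ✓
{p_2, p_3, p_5}: 0 true → even ✓
{p_1, p_5, p_6}: 2 true → even ✓
{p_2, p_3}: 0 true → even ✓
{p_3, p_4}: 1 true → odd ✓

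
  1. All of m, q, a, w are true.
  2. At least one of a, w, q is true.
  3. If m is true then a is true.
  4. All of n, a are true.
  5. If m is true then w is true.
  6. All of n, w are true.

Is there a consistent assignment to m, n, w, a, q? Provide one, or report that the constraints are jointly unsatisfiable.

m = True; n = True; w = True; a = True; q = True

  (1) {m, q, a, w}: all 4 true ✓
  (2) {a, w, q}: 3 true — at least one ✓
  (3) m=T ⇒ a: T ✓
  (4) {n, a}: all 2 true ✓
  (5) m=T ⇒ w: T ✓
  (6) {n, w}: all 2 true ✓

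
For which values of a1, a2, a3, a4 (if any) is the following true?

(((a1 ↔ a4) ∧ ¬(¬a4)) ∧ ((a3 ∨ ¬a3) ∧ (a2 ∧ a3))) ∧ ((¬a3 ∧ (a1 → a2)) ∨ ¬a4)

Case a3 = True: the formula simplifies to (((a1 ↔ a4) ∧ ¬(¬a4)) ∧ a2) ∧ ¬a4.
  a4 = True: the conjunct ¬a4 is False.
  a4 = False: the conjunct ¬(¬a4) becomes ¬(¬False) = False.
Case a3 = False: the conjunct a3 is False.
Both cases fail — unsatisfiable.

No satisfying assignment exists.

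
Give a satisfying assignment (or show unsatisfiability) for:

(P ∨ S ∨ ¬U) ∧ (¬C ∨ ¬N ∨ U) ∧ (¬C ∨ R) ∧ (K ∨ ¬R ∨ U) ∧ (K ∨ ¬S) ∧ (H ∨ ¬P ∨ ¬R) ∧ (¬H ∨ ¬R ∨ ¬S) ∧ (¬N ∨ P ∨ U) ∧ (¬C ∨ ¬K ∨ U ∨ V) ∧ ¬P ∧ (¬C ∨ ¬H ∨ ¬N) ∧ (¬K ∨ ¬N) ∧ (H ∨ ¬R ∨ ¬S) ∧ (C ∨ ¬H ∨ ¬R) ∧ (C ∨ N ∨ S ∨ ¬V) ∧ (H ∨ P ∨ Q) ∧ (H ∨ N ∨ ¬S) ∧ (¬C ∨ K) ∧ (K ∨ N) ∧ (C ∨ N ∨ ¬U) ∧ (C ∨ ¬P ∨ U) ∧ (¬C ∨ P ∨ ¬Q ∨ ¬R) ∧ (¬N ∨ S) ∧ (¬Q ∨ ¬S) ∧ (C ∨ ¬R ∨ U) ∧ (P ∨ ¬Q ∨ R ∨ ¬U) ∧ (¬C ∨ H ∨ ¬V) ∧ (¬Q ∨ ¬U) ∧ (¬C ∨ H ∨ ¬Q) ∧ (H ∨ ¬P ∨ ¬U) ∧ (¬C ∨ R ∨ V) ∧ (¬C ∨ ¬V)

Unit clause (¬P) forces P = False.
Try N = True:
  (¬N ∨ P ∨ U) forces U = True.
  (P ∨ S ∨ ¬U) forces S = True.
  (K ∨ ¬S) forces K = True.
  clause (¬K ∨ ¬N) is falsified — backtrack.
So N = False.
  then (K ∨ N) forces K = True.
Set U = False.
Set S = True.
  then (H ∨ N ∨ ¬S) forces H = True.
  then (¬Q ∨ ¬S) forces Q = False.
  then (¬H ∨ ¬R ∨ ¬S) forces R = False.
  then (¬C ∨ R) forces C = False.
Set V = False.
All clauses satisfied.

P = False, N = False, U = False, S = True, H = True, K = True, C = False, R = False, Q = False, V = False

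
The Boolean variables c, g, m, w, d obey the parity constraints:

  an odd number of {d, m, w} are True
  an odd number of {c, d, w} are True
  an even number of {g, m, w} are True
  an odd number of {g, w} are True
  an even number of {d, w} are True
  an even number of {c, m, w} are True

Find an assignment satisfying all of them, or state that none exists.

c = True, g = True, m = True, w = False, d = False

{d, m, w}: 1 true → odd ✓
{c, d, w}: 1 true → odd ✓
{g, m, w}: 2 true → even ✓
{g, w}: 1 true → odd ✓
{d, w}: 0 true → even ✓
{c, m, w}: 2 true → even ✓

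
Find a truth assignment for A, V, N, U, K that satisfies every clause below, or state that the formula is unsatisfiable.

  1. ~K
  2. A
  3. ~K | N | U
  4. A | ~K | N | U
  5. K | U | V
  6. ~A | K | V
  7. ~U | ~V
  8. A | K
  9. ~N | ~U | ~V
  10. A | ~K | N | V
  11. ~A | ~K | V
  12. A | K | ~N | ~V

A = True, V = True, N = True, U = False, K = False

Unit clause (~K) forces K = False.
Unit clause (A) forces A = True.
In (~A | K | V) only V is left, so V = True.
In (~U | ~V) only ~U is left, so U = False.
Set N = True.
All clauses satisfied.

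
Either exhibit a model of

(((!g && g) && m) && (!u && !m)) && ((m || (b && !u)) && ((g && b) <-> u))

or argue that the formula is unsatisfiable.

The formula is unsatisfiable.

Case g = True: the conjunct !g is False.
Case g = False: the conjunct g is False.
Both cases fail — unsatisfiable.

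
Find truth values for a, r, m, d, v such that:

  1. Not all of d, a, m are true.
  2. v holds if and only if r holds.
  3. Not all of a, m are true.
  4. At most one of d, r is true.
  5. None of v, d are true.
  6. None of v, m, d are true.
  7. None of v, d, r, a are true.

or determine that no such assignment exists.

a: False, r: False, m: False, d: False, v: False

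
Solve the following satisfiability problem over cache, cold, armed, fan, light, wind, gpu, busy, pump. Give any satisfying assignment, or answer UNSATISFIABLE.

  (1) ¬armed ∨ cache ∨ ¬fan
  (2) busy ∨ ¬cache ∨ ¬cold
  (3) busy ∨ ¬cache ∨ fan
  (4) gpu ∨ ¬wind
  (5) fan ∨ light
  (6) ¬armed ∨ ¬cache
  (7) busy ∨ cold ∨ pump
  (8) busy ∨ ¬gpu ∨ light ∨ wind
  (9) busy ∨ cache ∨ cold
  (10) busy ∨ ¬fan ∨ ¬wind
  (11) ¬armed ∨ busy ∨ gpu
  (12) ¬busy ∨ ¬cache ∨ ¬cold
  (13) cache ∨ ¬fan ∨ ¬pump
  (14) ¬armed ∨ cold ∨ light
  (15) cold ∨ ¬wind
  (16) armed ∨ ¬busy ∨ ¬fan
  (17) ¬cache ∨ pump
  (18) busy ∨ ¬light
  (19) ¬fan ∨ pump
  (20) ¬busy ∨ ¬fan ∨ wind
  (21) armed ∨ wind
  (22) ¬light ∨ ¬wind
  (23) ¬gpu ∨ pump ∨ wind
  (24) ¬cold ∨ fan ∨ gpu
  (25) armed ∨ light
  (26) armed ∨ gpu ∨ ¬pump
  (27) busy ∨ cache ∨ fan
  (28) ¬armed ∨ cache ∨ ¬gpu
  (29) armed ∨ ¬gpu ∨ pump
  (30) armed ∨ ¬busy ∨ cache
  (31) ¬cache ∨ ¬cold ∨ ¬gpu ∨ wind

Set cache = False.
Set cold = False.
  then (busy ∨ cache ∨ cold) forces busy = True.
  then (cold ∨ ¬wind) forces wind = False.
  then (¬busy ∨ ¬fan ∨ wind) forces fan = False.
  then (armed ∨ wind) forces armed = True.
  then (¬armed ∨ cache ∨ ¬gpu) forces gpu = False.
  then (fan ∨ light) forces light = True.
Set pump = True.
All clauses satisfied.

cache = False, cold = False, armed = True, fan = False, light = True, wind = False, gpu = False, busy = True, pump = True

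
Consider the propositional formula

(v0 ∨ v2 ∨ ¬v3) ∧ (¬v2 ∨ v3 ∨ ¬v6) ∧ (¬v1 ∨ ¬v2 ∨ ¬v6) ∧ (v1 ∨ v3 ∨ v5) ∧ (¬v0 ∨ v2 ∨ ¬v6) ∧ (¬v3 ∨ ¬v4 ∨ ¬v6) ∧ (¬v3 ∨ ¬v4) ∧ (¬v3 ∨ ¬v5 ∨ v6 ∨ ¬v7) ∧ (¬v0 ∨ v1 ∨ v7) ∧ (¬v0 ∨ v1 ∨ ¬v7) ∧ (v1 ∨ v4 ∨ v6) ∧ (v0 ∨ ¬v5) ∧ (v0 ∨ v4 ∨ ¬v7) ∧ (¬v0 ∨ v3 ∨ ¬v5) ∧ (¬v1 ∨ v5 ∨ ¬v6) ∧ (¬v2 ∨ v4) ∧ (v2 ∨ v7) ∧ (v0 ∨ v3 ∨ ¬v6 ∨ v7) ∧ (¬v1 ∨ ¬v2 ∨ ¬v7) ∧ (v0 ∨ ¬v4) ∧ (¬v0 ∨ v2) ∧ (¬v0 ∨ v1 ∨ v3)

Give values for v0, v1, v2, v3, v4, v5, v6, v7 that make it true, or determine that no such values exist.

v0: True, v1: True, v2: True, v3: False, v4: True, v5: False, v6: False, v7: False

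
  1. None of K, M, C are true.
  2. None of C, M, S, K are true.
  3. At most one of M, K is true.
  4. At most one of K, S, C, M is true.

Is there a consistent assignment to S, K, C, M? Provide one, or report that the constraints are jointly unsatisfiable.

S = False; K = False; C = False; M = False

  (1) {K, M, C}: 0 true — none ✓
  (2) {C, M, S, K}: 0 true — none ✓
  (3) {M, K}: 0 true — at most one ✓
  (4) {K, S, C, M}: 0 true — at most one ✓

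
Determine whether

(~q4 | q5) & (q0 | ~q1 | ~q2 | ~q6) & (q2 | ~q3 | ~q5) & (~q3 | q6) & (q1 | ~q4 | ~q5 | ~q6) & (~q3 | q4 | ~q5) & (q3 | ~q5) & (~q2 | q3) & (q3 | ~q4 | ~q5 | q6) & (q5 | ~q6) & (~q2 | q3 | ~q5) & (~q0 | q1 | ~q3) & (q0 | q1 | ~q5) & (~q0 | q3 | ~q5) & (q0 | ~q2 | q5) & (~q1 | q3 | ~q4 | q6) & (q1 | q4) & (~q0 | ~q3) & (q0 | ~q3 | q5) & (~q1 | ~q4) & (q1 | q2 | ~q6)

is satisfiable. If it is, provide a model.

q0 = True, q1 = True, q2 = False, q3 = False, q4 = False, q5 = False, q6 = False

Set q0 = True.
  then (~q0 | ~q3) forces q3 = False.
  then (q3 | ~q5) forces q5 = False.
  then (~q2 | q3) forces q2 = False.
  then (q5 | ~q6) forces q6 = False.
  then (~q4 | q5) forces q4 = False.
  then (q1 | q4) forces q1 = True.
All clauses satisfied.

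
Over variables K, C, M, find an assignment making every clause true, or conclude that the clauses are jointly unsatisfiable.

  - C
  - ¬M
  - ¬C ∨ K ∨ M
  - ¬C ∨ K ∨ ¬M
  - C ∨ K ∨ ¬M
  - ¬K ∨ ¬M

K = True; C = True; M = False

Unit clause (C) forces C = True.
Unit clause (¬M) forces M = False.
In (¬C ∨ K ∨ M) only K is left, so K = True.
Check each clause:
  (C): C holds.
  (¬M): ¬M holds.
  (¬C ∨ K ∨ M): K holds.
  (¬C ∨ K ∨ ¬M): K holds.
  (C ∨ K ∨ ¬M): C holds.
  (¬K ∨ ¬M): ¬M holds.
All clauses satisfied.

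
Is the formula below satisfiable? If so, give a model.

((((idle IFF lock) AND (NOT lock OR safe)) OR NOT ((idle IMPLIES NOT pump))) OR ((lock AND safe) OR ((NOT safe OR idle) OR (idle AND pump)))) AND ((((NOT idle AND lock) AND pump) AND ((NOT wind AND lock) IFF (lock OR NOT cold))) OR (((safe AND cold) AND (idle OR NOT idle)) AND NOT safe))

safe = True; pump = True; idle = False; wind = False; lock = True; cold = False

  (((idle IFF lock) AND (NOT lock OR safe)) OR NOT ((idle IMPLIES NOT pump))) OR ((lock AND safe) OR ((NOT safe OR idle) OR (idle AND pump))) = True
    ((idle IFF lock) AND (NOT lock OR safe)) OR NOT ((idle IMPLIES NOT pump)) = False
      (idle IFF lock) AND (NOT lock OR safe) = False
        idle IFF lock = False
        NOT lock OR safe = True
          NOT lock = False
      NOT ((idle IMPLIES NOT pump)) = False
        idle IMPLIES NOT pump = True
          NOT pump = False
    (lock AND safe) OR ((NOT safe OR idle) OR (idle AND pump)) = True
      lock AND safe = True
      (NOT safe OR idle) OR (idle AND pump) = False
        NOT safe OR idle = False
          NOT safe = False
        idle AND pump = False
  (((NOT idle AND lock) AND pump) AND ((NOT wind AND lock) IFF (lock OR NOT cold))) OR (((safe AND cold) AND (idle OR NOT idle)) AND NOT safe) = True
    ((NOT idle AND lock) AND pump) AND ((NOT wind AND lock) IFF (lock OR NOT cold)) = True
      (NOT idle AND lock) AND pump = True
        NOT idle AND lock = True
          NOT idle = True
      (NOT wind AND lock) IFF (lock OR NOT cold) = True
        NOT wind AND lock = True
          NOT wind = True
        lock OR NOT cold = True
          NOT cold = True
    ((safe AND cold) AND (idle OR NOT idle)) AND NOT safe = False
      (safe AND cold) AND (idle OR NOT idle) = False
        safe AND cold = False
        idle OR NOT idle = True
          NOT idle = True
      NOT safe = False
Both conjuncts True, so the formula holds.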